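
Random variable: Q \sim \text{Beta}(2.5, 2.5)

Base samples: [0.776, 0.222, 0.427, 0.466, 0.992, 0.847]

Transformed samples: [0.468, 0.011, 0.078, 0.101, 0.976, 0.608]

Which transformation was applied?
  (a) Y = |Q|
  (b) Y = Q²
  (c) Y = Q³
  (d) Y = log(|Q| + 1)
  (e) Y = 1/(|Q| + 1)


Checking option (c) Y = Q³:
  Q = 0.776 -> Y = 0.468 ✓
  Q = 0.222 -> Y = 0.011 ✓
  Q = 0.427 -> Y = 0.078 ✓
All samples match this transformation.

(c) Q³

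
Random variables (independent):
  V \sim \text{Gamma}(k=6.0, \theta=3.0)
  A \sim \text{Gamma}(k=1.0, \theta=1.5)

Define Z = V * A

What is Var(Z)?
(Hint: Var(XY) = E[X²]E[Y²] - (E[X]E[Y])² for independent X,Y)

Var(XY) = E[X²]E[Y²] - (E[X]E[Y])²
E[V] = 18, Var(V) = 54
E[A] = 1.5, Var(A) = 2.25
E[V²] = 54 + 18² = 378
E[A²] = 2.25 + 1.5² = 4.5
Var(Z) = 378*4.5 - (18*1.5)²
= 1701 - 729 = 972

972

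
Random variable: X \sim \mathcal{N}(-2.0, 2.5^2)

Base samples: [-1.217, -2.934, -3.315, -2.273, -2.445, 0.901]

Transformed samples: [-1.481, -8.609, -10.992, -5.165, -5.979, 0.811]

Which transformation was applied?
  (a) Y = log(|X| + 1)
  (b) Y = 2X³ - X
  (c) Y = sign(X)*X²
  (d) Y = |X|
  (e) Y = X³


Checking option (c) Y = sign(X)*X²:
  X = -1.217 -> Y = -1.481 ✓
  X = -2.934 -> Y = -8.609 ✓
  X = -3.315 -> Y = -10.992 ✓
All samples match this transformation.

(c) sign(X)*X²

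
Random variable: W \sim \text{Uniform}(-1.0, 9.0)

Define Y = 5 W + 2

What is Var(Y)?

For Y = aW + b: Var(Y) = a² * Var(W)
Var(W) = (9 + 1)^2/12 = 8.3333333
Var(Y) = 5² * 8.3333333 = 25 * 8.3333333 = 208.33333

208.33333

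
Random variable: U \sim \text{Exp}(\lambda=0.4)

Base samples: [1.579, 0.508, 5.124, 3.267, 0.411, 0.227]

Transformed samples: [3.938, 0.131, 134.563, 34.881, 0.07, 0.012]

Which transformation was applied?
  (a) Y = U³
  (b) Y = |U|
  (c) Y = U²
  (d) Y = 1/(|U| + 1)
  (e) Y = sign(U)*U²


Checking option (a) Y = U³:
  U = 1.579 -> Y = 3.938 ✓
  U = 0.508 -> Y = 0.131 ✓
  U = 5.124 -> Y = 134.563 ✓
All samples match this transformation.

(a) U³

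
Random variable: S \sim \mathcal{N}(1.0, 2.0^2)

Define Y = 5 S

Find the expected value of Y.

For Y = 5S:
E[Y] = 5 * E[S]
E[S] = 1.0 = 1
E[Y] = 5 * 1 = 5

5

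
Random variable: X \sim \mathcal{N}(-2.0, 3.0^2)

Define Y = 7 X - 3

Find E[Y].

For Y = 7X - 3:
E[Y] = 7 * E[X] - 3
E[X] = -2.0 = -2
E[Y] = 7 * (-2) - 3 = -17

-17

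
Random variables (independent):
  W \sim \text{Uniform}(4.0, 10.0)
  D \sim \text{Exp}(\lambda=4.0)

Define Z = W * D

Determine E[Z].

For independent RVs: E[XY] = E[X]*E[Y]
E[W] = 7
E[D] = 0.25
E[Z] = 7 * 0.25 = 1.75

1.75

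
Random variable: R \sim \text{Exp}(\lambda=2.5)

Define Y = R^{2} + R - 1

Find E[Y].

E[Y] = 1*E[R²] + 1*E[R] - 1
E[R] = 0.4
E[R²] = Var(R) + (E[R])² = 0.16 + 0.16 = 0.32
E[Y] = 1*0.32 + 1*0.4 - 1 = -0.28

-0.28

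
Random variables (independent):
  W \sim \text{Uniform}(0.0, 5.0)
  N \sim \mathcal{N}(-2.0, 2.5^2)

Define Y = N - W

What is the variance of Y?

For independent RVs: Var(aX + bY) = a²Var(X) + b²Var(Y)
Var(W) = 2.0833333
Var(N) = 6.25
Var(Y) = (-1)²*2.0833333 + 1²*6.25
= 1*2.0833333 + 1*6.25 = 8.3333333

8.3333333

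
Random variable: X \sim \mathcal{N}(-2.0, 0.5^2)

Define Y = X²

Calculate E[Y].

E[X²] = Var(X) + (E[X])² = 0.25 + 4 = 4.25

4.25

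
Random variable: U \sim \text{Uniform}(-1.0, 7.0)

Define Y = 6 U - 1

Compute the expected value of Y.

For Y = 6U - 1:
E[Y] = 6 * E[U] - 1
E[U] = (-1 + 7)/2 = 3
E[Y] = 6 * 3 - 1 = 17

17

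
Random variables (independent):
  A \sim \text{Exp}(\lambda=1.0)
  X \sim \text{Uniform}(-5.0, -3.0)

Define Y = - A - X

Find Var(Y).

For independent RVs: Var(aX + bY) = a²Var(X) + b²Var(Y)
Var(A) = 1
Var(X) = 0.33333333
Var(Y) = (-1)²*1 + (-1)²*0.33333333
= 1*1 + 1*0.33333333 = 1.3333333

1.3333333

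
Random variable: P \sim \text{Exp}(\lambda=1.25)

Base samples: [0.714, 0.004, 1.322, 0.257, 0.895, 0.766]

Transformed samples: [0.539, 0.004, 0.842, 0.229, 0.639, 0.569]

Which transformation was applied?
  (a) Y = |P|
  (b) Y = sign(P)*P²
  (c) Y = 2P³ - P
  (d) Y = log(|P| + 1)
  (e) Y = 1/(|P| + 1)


Checking option (d) Y = log(|P| + 1):
  P = 0.714 -> Y = 0.539 ✓
  P = 0.004 -> Y = 0.004 ✓
  P = 1.322 -> Y = 0.842 ✓
All samples match this transformation.

(d) log(|P| + 1)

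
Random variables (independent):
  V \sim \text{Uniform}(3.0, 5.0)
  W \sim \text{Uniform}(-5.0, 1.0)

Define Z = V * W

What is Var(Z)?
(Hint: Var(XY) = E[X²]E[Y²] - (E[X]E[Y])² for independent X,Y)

Var(XY) = E[X²]E[Y²] - (E[X]E[Y])²
E[V] = 4, Var(V) = 0.33333333
E[W] = -2, Var(W) = 3
E[V²] = 0.33333333 + 4² = 16.333333
E[W²] = 3 + (-2)² = 7
Var(Z) = 16.333333*7 - (4*(-2))²
= 114.33333 - 64 = 50.333333

50.333333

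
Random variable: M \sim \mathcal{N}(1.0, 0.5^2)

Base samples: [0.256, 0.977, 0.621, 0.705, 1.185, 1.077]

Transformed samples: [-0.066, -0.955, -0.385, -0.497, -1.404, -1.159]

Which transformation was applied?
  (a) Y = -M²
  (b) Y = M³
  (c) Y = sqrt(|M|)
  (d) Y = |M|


Checking option (a) Y = -M²:
  M = 0.256 -> Y = -0.066 ✓
  M = 0.977 -> Y = -0.955 ✓
  M = 0.621 -> Y = -0.385 ✓
All samples match this transformation.

(a) -M²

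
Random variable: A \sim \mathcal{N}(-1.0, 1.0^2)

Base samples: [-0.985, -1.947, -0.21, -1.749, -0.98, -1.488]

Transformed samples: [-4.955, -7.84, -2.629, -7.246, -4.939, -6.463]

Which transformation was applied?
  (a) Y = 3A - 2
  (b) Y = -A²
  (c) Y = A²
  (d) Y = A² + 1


Checking option (a) Y = 3A - 2:
  A = -0.985 -> Y = -4.955 ✓
  A = -1.947 -> Y = -7.84 ✓
  A = -0.21 -> Y = -2.629 ✓
All samples match this transformation.

(a) 3A - 2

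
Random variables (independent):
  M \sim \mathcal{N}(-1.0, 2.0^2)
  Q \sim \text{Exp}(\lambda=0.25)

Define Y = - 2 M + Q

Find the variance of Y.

For independent RVs: Var(aX + bY) = a²Var(X) + b²Var(Y)
Var(M) = 4
Var(Q) = 16
Var(Y) = (-2)²*4 + 1²*16
= 4*4 + 1*16 = 32

32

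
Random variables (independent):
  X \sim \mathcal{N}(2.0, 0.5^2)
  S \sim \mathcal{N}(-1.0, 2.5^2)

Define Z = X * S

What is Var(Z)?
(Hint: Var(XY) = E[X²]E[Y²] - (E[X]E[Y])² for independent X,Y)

Var(XY) = E[X²]E[Y²] - (E[X]E[Y])²
E[X] = 2, Var(X) = 0.25
E[S] = -1, Var(S) = 6.25
E[X²] = 0.25 + 2² = 4.25
E[S²] = 6.25 + (-1)² = 7.25
Var(Z) = 4.25*7.25 - (2*(-1))²
= 30.8125 - 4 = 26.8125

26.8125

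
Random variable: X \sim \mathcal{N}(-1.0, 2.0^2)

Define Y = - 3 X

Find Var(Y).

For Y = aX + b: Var(Y) = a² * Var(X)
Var(X) = 2.0^2 = 4
Var(Y) = (-3)² * 4 = 9 * 4 = 36

36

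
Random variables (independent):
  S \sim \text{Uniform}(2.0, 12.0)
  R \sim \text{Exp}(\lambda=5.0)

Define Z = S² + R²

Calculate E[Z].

E[Z] = E[S²] + E[R²]
E[S²] = Var(S) + E[S]² = 8.3333333 + 49 = 57.333333
E[R²] = Var(R) + E[R]² = 0.04 + 0.04 = 0.08
E[Z] = 57.333333 + 0.08 = 57.413333

57.413333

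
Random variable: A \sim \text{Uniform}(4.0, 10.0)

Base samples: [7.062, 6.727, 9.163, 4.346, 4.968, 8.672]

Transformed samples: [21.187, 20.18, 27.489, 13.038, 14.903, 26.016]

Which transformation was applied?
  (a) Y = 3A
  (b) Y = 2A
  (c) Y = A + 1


Checking option (a) Y = 3A:
  A = 7.062 -> Y = 21.187 ✓
  A = 6.727 -> Y = 20.18 ✓
  A = 9.163 -> Y = 27.489 ✓
All samples match this transformation.

(a) 3A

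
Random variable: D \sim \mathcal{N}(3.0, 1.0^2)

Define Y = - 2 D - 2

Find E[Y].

For Y = -2D - 2:
E[Y] = -2 * E[D] - 2
E[D] = 3.0 = 3
E[Y] = -2 * 3 - 2 = -8

-8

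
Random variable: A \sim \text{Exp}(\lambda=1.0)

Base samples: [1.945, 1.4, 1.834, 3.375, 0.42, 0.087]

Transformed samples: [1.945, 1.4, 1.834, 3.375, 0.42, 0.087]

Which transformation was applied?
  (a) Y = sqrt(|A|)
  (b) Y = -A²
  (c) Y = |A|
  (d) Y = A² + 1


Checking option (c) Y = |A|:
  A = 1.945 -> Y = 1.945 ✓
  A = 1.4 -> Y = 1.4 ✓
  A = 1.834 -> Y = 1.834 ✓
All samples match this transformation.

(c) |A|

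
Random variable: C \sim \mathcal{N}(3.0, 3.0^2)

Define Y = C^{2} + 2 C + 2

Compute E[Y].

E[Y] = 1*E[C²] + 2*E[C] + 2
E[C] = 3
E[C²] = Var(C) + (E[C])² = 9 + 9 = 18
E[Y] = 1*18 + 2*3 + 2 = 26

26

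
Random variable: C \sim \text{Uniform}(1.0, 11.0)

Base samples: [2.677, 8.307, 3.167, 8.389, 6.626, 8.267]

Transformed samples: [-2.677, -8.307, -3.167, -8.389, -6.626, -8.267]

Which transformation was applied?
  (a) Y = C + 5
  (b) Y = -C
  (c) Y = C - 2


Checking option (b) Y = -C:
  C = 2.677 -> Y = -2.677 ✓
  C = 8.307 -> Y = -8.307 ✓
  C = 3.167 -> Y = -3.167 ✓
All samples match this transformation.

(b) -C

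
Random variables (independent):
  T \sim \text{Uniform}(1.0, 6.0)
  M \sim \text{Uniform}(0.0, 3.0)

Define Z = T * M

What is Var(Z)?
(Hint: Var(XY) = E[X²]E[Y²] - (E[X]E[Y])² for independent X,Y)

Var(XY) = E[X²]E[Y²] - (E[X]E[Y])²
E[T] = 3.5, Var(T) = 2.0833333
E[M] = 1.5, Var(M) = 0.75
E[T²] = 2.0833333 + 3.5² = 14.333333
E[M²] = 0.75 + 1.5² = 3
Var(Z) = 14.333333*3 - (3.5*1.5)²
= 43 - 27.5625 = 15.4375

15.4375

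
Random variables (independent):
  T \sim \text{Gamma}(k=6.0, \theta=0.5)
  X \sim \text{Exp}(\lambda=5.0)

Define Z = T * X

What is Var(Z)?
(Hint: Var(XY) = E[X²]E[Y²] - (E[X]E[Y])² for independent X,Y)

Var(XY) = E[X²]E[Y²] - (E[X]E[Y])²
E[T] = 3, Var(T) = 1.5
E[X] = 0.2, Var(X) = 0.04
E[T²] = 1.5 + 3² = 10.5
E[X²] = 0.04 + 0.2² = 0.08
Var(Z) = 10.5*0.08 - (3*0.2)²
= 0.84 - 0.36 = 0.48

0.48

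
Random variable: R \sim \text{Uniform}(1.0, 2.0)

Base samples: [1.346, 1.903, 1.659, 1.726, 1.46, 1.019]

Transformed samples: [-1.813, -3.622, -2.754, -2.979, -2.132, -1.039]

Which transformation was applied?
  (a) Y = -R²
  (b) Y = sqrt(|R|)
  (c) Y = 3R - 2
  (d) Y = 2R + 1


Checking option (a) Y = -R²:
  R = 1.346 -> Y = -1.813 ✓
  R = 1.903 -> Y = -3.622 ✓
  R = 1.659 -> Y = -2.754 ✓
All samples match this transformation.

(a) -R²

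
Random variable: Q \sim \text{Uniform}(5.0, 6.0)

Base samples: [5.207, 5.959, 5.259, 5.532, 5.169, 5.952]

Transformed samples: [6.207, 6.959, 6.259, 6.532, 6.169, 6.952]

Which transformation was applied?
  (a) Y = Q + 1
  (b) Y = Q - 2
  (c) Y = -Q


Checking option (a) Y = Q + 1:
  Q = 5.207 -> Y = 6.207 ✓
  Q = 5.959 -> Y = 6.959 ✓
  Q = 5.259 -> Y = 6.259 ✓
All samples match this transformation.

(a) Q + 1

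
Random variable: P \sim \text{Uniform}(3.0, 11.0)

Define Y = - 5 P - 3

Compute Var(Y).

For Y = aP + b: Var(Y) = a² * Var(P)
Var(P) = (11 - 3)^2/12 = 5.3333333
Var(Y) = (-5)² * 5.3333333 = 25 * 5.3333333 = 133.33333

133.33333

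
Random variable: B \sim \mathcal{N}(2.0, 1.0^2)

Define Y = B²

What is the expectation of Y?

Using E[X²] = Var(X) + (E[X])²:
E[B] = 2
Var(B) = 1.0^2 = 1
E[B²] = 1 + 2² = 1 + 4 = 5

5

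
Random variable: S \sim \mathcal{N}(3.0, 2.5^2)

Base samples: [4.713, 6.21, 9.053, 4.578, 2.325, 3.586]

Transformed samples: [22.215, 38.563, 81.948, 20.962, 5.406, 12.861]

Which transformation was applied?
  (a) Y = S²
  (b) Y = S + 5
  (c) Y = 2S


Checking option (a) Y = S²:
  S = 4.713 -> Y = 22.215 ✓
  S = 6.21 -> Y = 38.563 ✓
  S = 9.053 -> Y = 81.948 ✓
All samples match this transformation.

(a) S²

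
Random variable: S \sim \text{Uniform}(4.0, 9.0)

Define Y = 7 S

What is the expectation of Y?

For Y = 7S:
E[Y] = 7 * E[S]
E[S] = (4 + 9)/2 = 6.5
E[Y] = 7 * 6.5 = 45.5

45.5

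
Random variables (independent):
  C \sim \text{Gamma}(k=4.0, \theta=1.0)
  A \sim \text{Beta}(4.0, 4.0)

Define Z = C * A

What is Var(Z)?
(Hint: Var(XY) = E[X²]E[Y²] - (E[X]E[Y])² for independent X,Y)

Var(XY) = E[X²]E[Y²] - (E[X]E[Y])²
E[C] = 4, Var(C) = 4
E[A] = 0.5, Var(A) = 0.027777778
E[C²] = 4 + 4² = 20
E[A²] = 0.027777778 + 0.5² = 0.27777778
Var(Z) = 20*0.27777778 - (4*0.5)²
= 5.5555556 - 4 = 1.5555556

1.5555556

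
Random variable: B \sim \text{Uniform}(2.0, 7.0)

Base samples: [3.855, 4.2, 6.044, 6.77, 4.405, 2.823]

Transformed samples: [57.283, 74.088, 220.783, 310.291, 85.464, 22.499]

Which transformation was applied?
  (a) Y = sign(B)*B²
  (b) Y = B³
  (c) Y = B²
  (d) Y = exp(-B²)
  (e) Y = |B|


Checking option (b) Y = B³:
  B = 3.855 -> Y = 57.283 ✓
  B = 4.2 -> Y = 74.088 ✓
  B = 6.044 -> Y = 220.783 ✓
All samples match this transformation.

(b) B³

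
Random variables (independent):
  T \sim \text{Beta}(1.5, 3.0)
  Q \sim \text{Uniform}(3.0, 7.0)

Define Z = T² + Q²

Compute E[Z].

E[Z] = E[T²] + E[Q²]
E[T²] = Var(T) + E[T]² = 0.04040404 + 0.11111111 = 0.15151515
E[Q²] = Var(Q) + E[Q]² = 1.3333333 + 25 = 26.333333
E[Z] = 0.15151515 + 26.333333 = 26.484848

26.484848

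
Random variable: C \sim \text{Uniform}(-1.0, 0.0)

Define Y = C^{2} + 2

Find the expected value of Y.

E[Y] = 1*E[C²] + 2
E[C] = -0.5
E[C²] = Var(C) + (E[C])² = 0.083333333 + 0.25 = 0.33333333
E[Y] = 1*0.33333333 + 2 = 2.3333333

2.3333333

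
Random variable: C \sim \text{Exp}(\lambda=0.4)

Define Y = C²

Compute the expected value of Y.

Using E[X²] = Var(X) + (E[X])²:
E[C] = 2.5
Var(C) = 1/0.4^2 = 6.25
E[C²] = 6.25 + 2.5² = 6.25 + 6.25 = 12.5

12.5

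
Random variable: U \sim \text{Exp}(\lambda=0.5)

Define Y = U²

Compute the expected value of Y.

Using E[X²] = Var(X) + (E[X])²:
E[U] = 2
Var(U) = 1/0.5^2 = 4
E[U²] = 4 + 2² = 4 + 4 = 8

8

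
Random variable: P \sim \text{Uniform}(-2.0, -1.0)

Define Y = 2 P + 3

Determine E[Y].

For Y = 2P + 3:
E[Y] = 2 * E[P] + 3
E[P] = (-2 - 1)/2 = -1.5
E[Y] = 2 * (-1.5) + 3 = 0

0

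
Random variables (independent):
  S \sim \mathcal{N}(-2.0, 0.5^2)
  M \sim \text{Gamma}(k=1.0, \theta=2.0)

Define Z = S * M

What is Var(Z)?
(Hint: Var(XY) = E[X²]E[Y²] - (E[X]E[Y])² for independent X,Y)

Var(XY) = E[X²]E[Y²] - (E[X]E[Y])²
E[S] = -2, Var(S) = 0.25
E[M] = 2, Var(M) = 4
E[S²] = 0.25 + (-2)² = 4.25
E[M²] = 4 + 2² = 8
Var(Z) = 4.25*8 - (-2*2)²
= 34 - 16 = 18

18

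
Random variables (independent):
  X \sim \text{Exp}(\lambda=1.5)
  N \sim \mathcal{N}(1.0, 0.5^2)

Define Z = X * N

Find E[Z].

For independent RVs: E[XY] = E[X]*E[Y]
E[X] = 0.66666667
E[N] = 1
E[Z] = 0.66666667 * 1 = 0.66666667

0.66666667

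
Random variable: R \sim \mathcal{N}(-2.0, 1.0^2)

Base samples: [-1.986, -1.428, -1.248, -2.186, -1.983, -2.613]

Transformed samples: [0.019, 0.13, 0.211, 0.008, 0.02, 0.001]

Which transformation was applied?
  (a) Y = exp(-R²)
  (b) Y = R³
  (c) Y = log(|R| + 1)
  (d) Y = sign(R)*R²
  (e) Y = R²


Checking option (a) Y = exp(-R²):
  R = -1.986 -> Y = 0.019 ✓
  R = -1.428 -> Y = 0.13 ✓
  R = -1.248 -> Y = 0.211 ✓
All samples match this transformation.

(a) exp(-R²)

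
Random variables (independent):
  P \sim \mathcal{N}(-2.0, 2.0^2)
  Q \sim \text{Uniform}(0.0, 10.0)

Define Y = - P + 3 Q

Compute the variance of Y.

For independent RVs: Var(aX + bY) = a²Var(X) + b²Var(Y)
Var(P) = 4
Var(Q) = 8.3333333
Var(Y) = (-1)²*4 + 3²*8.3333333
= 1*4 + 9*8.3333333 = 79

79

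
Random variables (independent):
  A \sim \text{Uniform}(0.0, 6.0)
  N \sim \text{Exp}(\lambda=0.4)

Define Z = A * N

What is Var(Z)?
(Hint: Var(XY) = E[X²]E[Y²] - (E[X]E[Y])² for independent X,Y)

Var(XY) = E[X²]E[Y²] - (E[X]E[Y])²
E[A] = 3, Var(A) = 3
E[N] = 2.5, Var(N) = 6.25
E[A²] = 3 + 3² = 12
E[N²] = 6.25 + 2.5² = 12.5
Var(Z) = 12*12.5 - (3*2.5)²
= 150 - 56.25 = 93.75

93.75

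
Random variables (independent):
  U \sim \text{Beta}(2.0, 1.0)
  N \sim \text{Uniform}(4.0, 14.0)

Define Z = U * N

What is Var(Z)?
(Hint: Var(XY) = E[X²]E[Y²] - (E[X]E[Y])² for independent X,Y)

Var(XY) = E[X²]E[Y²] - (E[X]E[Y])²
E[U] = 0.66666667, Var(U) = 0.055555556
E[N] = 9, Var(N) = 8.3333333
E[U²] = 0.055555556 + 0.66666667² = 0.5
E[N²] = 8.3333333 + 9² = 89.333333
Var(Z) = 0.5*89.333333 - (0.66666667*9)²
= 44.666667 - 36 = 8.6666667

8.6666667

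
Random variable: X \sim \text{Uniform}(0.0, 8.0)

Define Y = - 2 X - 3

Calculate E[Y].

For Y = -2X - 3:
E[Y] = -2 * E[X] - 3
E[X] = (0 + 8)/2 = 4
E[Y] = -2 * 4 - 3 = -11

-11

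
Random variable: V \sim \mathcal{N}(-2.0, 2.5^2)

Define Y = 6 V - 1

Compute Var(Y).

For Y = aV + b: Var(Y) = a² * Var(V)
Var(V) = 2.5^2 = 6.25
Var(Y) = 6² * 6.25 = 36 * 6.25 = 225

225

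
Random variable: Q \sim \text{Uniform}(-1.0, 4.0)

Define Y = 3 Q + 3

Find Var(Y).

For Y = aQ + b: Var(Y) = a² * Var(Q)
Var(Q) = (4 + 1)^2/12 = 2.0833333
Var(Y) = 3² * 2.0833333 = 9 * 2.0833333 = 18.75

18.75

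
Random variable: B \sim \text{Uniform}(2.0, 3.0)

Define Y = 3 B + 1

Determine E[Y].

For Y = 3B + 1:
E[Y] = 3 * E[B] + 1
E[B] = (2 + 3)/2 = 2.5
E[Y] = 3 * 2.5 + 1 = 8.5

8.5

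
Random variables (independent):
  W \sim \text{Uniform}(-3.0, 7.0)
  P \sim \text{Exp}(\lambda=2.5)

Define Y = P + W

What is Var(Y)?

For independent RVs: Var(aX + bY) = a²Var(X) + b²Var(Y)
Var(W) = 8.3333333
Var(P) = 0.16
Var(Y) = 1²*8.3333333 + 1²*0.16
= 1*8.3333333 + 1*0.16 = 8.4933333

8.4933333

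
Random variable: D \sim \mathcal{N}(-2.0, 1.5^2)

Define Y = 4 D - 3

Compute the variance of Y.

For Y = aD + b: Var(Y) = a² * Var(D)
Var(D) = 1.5^2 = 2.25
Var(Y) = 4² * 2.25 = 16 * 2.25 = 36

36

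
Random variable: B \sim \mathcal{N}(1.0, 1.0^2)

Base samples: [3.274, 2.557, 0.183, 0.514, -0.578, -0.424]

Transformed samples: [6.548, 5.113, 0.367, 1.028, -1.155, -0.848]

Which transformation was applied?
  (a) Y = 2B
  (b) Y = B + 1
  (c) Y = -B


Checking option (a) Y = 2B:
  B = 3.274 -> Y = 6.548 ✓
  B = 2.557 -> Y = 5.113 ✓
  B = 0.183 -> Y = 0.367 ✓
All samples match this transformation.

(a) 2B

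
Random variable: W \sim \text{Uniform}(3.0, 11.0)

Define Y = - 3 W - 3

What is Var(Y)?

For Y = aW + b: Var(Y) = a² * Var(W)
Var(W) = (11 - 3)^2/12 = 5.3333333
Var(Y) = (-3)² * 5.3333333 = 9 * 5.3333333 = 48

48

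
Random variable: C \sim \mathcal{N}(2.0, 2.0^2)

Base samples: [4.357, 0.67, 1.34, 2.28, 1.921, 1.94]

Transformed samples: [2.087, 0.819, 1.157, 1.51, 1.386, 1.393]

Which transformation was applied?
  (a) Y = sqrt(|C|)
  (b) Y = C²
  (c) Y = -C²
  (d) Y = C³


Checking option (a) Y = sqrt(|C|):
  C = 4.357 -> Y = 2.087 ✓
  C = 0.67 -> Y = 0.819 ✓
  C = 1.34 -> Y = 1.157 ✓
All samples match this transformation.

(a) sqrt(|C|)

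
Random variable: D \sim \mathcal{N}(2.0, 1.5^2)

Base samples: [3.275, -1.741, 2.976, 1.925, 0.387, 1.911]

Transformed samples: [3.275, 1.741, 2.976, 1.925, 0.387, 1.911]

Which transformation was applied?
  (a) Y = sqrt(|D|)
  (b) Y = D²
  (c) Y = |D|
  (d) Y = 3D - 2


Checking option (c) Y = |D|:
  D = 3.275 -> Y = 3.275 ✓
  D = -1.741 -> Y = 1.741 ✓
  D = 2.976 -> Y = 2.976 ✓
All samples match this transformation.

(c) |D|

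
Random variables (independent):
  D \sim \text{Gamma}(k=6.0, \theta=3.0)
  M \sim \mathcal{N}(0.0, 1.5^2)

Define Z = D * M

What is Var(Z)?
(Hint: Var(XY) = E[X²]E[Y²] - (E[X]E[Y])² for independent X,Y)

Var(XY) = E[X²]E[Y²] - (E[X]E[Y])²
E[D] = 18, Var(D) = 54
E[M] = 0, Var(M) = 2.25
E[D²] = 54 + 18² = 378
E[M²] = 2.25 + 0² = 2.25
Var(Z) = 378*2.25 - (18*0)²
= 850.5 - 0 = 850.5

850.5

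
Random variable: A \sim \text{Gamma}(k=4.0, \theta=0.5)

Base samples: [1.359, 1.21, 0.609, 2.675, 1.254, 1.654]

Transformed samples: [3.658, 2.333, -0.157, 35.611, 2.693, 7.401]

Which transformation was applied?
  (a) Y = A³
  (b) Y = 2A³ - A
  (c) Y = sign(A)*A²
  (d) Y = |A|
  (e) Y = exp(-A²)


Checking option (b) Y = 2A³ - A:
  A = 1.359 -> Y = 3.658 ✓
  A = 1.21 -> Y = 2.333 ✓
  A = 0.609 -> Y = -0.157 ✓
All samples match this transformation.

(b) 2A³ - A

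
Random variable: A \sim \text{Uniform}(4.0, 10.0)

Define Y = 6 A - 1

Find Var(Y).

For Y = aA + b: Var(Y) = a² * Var(A)
Var(A) = (10 - 4)^2/12 = 3
Var(Y) = 6² * 3 = 36 * 3 = 108

108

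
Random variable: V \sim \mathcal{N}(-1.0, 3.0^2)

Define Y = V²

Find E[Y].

E[V²] = Var(V) + (E[V])² = 9 + 1 = 10

10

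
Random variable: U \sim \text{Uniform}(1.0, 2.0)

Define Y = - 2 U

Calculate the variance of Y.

For Y = aU + b: Var(Y) = a² * Var(U)
Var(U) = (2 - 1)^2/12 = 0.083333333
Var(Y) = (-2)² * 0.083333333 = 4 * 0.083333333 = 0.33333333

0.33333333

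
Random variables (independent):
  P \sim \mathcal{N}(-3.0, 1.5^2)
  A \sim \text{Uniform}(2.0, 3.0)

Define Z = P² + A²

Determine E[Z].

E[Z] = E[P²] + E[A²]
E[P²] = Var(P) + E[P]² = 2.25 + 9 = 11.25
E[A²] = Var(A) + E[A]² = 0.083333333 + 6.25 = 6.3333333
E[Z] = 11.25 + 6.3333333 = 17.583333

17.583333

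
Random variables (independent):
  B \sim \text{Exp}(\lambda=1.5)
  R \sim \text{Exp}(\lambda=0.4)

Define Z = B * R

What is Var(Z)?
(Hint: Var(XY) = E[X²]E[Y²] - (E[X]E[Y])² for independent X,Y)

Var(XY) = E[X²]E[Y²] - (E[X]E[Y])²
E[B] = 0.66666667, Var(B) = 0.44444444
E[R] = 2.5, Var(R) = 6.25
E[B²] = 0.44444444 + 0.66666667² = 0.88888889
E[R²] = 6.25 + 2.5² = 12.5
Var(Z) = 0.88888889*12.5 - (0.66666667*2.5)²
= 11.111111 - 2.7777778 = 8.3333333

8.3333333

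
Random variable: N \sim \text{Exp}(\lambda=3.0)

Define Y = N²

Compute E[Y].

E[N²] = Var(N) + (E[N])² = 0.11111111 + 0.11111111 = 0.22222222

0.22222222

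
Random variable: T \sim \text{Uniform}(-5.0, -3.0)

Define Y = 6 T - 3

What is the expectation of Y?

For Y = 6T - 3:
E[Y] = 6 * E[T] - 3
E[T] = (-5 - 3)/2 = -4
E[Y] = 6 * (-4) - 3 = -27

-27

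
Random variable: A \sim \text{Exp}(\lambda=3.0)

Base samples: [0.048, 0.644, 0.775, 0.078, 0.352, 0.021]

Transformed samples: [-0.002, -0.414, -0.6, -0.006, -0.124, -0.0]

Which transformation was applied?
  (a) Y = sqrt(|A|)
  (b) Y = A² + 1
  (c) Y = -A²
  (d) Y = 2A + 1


Checking option (c) Y = -A²:
  A = 0.048 -> Y = -0.002 ✓
  A = 0.644 -> Y = -0.414 ✓
  A = 0.775 -> Y = -0.6 ✓
All samples match this transformation.

(c) -A²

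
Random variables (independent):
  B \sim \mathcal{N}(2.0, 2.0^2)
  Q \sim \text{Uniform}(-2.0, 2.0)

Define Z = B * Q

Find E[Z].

For independent RVs: E[XY] = E[X]*E[Y]
E[B] = 2
E[Q] = 0
E[Z] = 2 * 0 = 0

0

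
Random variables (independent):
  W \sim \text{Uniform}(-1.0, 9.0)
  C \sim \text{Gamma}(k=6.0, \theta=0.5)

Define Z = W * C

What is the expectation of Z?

For independent RVs: E[XY] = E[X]*E[Y]
E[W] = 4
E[C] = 3
E[Z] = 4 * 3 = 12

12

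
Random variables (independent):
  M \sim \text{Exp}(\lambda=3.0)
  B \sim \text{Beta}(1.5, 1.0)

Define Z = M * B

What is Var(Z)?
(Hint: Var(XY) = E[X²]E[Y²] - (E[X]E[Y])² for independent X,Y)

Var(XY) = E[X²]E[Y²] - (E[X]E[Y])²
E[M] = 0.33333333, Var(M) = 0.11111111
E[B] = 0.6, Var(B) = 0.068571429
E[M²] = 0.11111111 + 0.33333333² = 0.22222222
E[B²] = 0.068571429 + 0.6² = 0.42857143
Var(Z) = 0.22222222*0.42857143 - (0.33333333*0.6)²
= 0.095238095 - 0.04 = 0.055238095

0.055238095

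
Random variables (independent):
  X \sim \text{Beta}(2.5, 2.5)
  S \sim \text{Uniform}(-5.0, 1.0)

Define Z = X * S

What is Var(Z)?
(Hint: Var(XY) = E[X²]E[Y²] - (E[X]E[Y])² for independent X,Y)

Var(XY) = E[X²]E[Y²] - (E[X]E[Y])²
E[X] = 0.5, Var(X) = 0.041666667
E[S] = -2, Var(S) = 3
E[X²] = 0.041666667 + 0.5² = 0.29166667
E[S²] = 3 + (-2)² = 7
Var(Z) = 0.29166667*7 - (0.5*(-2))²
= 2.0416667 - 1 = 1.0416667

1.0416667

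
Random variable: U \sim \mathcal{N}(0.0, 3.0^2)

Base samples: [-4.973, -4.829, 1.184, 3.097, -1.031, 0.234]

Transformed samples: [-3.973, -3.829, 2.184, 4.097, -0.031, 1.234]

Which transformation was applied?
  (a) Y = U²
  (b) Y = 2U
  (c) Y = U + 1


Checking option (c) Y = U + 1:
  U = -4.973 -> Y = -3.973 ✓
  U = -4.829 -> Y = -3.829 ✓
  U = 1.184 -> Y = 2.184 ✓
All samples match this transformation.

(c) U + 1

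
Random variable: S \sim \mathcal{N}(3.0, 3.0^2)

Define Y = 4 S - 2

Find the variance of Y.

For Y = aS + b: Var(Y) = a² * Var(S)
Var(S) = 3.0^2 = 9
Var(Y) = 4² * 9 = 16 * 9 = 144

144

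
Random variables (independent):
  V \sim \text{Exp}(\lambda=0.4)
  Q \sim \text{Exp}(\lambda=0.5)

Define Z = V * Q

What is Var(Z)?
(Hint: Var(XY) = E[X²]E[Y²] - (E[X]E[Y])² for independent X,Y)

Var(XY) = E[X²]E[Y²] - (E[X]E[Y])²
E[V] = 2.5, Var(V) = 6.25
E[Q] = 2, Var(Q) = 4
E[V²] = 6.25 + 2.5² = 12.5
E[Q²] = 4 + 2² = 8
Var(Z) = 12.5*8 - (2.5*2)²
= 100 - 25 = 75

75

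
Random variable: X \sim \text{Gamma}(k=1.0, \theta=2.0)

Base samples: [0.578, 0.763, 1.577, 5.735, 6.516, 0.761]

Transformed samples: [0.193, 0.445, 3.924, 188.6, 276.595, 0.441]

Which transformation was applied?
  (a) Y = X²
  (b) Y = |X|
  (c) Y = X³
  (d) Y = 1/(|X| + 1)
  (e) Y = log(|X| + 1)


Checking option (c) Y = X³:
  X = 0.578 -> Y = 0.193 ✓
  X = 0.763 -> Y = 0.445 ✓
  X = 1.577 -> Y = 3.924 ✓
All samples match this transformation.

(c) X³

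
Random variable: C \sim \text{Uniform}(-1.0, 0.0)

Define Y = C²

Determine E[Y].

E[C²] = Var(C) + (E[C])² = 0.083333333 + 0.25 = 0.33333333

0.33333333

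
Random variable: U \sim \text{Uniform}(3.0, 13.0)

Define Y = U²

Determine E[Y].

E[U²] = Var(U) + (E[U])² = 8.3333333 + 64 = 72.333333

72.333333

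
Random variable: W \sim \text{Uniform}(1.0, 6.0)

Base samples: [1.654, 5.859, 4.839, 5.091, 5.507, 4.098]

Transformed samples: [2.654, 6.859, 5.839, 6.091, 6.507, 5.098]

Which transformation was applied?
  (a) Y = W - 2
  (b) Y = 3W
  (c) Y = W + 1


Checking option (c) Y = W + 1:
  W = 1.654 -> Y = 2.654 ✓
  W = 5.859 -> Y = 6.859 ✓
  W = 4.839 -> Y = 5.839 ✓
All samples match this transformation.

(c) W + 1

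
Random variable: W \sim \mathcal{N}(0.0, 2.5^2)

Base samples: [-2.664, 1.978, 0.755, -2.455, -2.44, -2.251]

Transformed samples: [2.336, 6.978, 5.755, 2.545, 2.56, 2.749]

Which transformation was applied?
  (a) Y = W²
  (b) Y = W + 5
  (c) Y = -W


Checking option (b) Y = W + 5:
  W = -2.664 -> Y = 2.336 ✓
  W = 1.978 -> Y = 6.978 ✓
  W = 0.755 -> Y = 5.755 ✓
All samples match this transformation.

(b) W + 5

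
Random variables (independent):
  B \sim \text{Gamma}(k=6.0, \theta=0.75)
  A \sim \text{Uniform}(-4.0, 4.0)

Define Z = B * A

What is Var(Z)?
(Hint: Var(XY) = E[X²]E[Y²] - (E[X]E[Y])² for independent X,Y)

Var(XY) = E[X²]E[Y²] - (E[X]E[Y])²
E[B] = 4.5, Var(B) = 3.375
E[A] = 0, Var(A) = 5.3333333
E[B²] = 3.375 + 4.5² = 23.625
E[A²] = 5.3333333 + 0² = 5.3333333
Var(Z) = 23.625*5.3333333 - (4.5*0)²
= 126 - 0 = 126

126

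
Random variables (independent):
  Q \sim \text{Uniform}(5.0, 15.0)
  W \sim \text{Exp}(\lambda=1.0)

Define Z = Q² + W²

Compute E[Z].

E[Z] = E[Q²] + E[W²]
E[Q²] = Var(Q) + E[Q]² = 8.3333333 + 100 = 108.33333
E[W²] = Var(W) + E[W]² = 1 + 1 = 2
E[Z] = 108.33333 + 2 = 110.33333

110.33333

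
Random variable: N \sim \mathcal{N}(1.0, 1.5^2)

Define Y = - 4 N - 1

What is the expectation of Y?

For Y = -4N - 1:
E[Y] = -4 * E[N] - 1
E[N] = 1.0 = 1
E[Y] = -4 * 1 - 1 = -5

-5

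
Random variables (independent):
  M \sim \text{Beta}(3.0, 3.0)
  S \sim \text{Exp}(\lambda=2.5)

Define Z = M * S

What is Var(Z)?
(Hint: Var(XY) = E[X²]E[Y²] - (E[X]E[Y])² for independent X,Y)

Var(XY) = E[X²]E[Y²] - (E[X]E[Y])²
E[M] = 0.5, Var(M) = 0.035714286
E[S] = 0.4, Var(S) = 0.16
E[M²] = 0.035714286 + 0.5² = 0.28571429
E[S²] = 0.16 + 0.4² = 0.32
Var(Z) = 0.28571429*0.32 - (0.5*0.4)²
= 0.091428571 - 0.04 = 0.051428571

0.051428571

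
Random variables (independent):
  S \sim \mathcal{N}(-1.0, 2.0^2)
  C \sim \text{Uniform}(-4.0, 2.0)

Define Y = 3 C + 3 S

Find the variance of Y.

For independent RVs: Var(aX + bY) = a²Var(X) + b²Var(Y)
Var(S) = 4
Var(C) = 3
Var(Y) = 3²*4 + 3²*3
= 9*4 + 9*3 = 63

63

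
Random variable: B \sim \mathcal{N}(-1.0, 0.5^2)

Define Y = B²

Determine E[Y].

E[B²] = Var(B) + (E[B])² = 0.25 + 1 = 1.25

1.25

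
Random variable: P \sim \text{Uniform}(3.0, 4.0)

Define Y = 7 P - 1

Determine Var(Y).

For Y = aP + b: Var(Y) = a² * Var(P)
Var(P) = (4 - 3)^2/12 = 0.083333333
Var(Y) = 7² * 0.083333333 = 49 * 0.083333333 = 4.0833333

4.0833333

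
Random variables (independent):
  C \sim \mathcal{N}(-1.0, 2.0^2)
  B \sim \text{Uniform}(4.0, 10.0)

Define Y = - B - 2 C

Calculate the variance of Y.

For independent RVs: Var(aX + bY) = a²Var(X) + b²Var(Y)
Var(C) = 4
Var(B) = 3
Var(Y) = (-2)²*4 + (-1)²*3
= 4*4 + 1*3 = 19

19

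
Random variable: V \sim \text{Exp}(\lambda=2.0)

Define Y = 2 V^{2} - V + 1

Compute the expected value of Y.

E[Y] = 2*E[V²] - 1*E[V] + 1
E[V] = 0.5
E[V²] = Var(V) + (E[V])² = 0.25 + 0.25 = 0.5
E[Y] = 2*0.5 - 1*0.5 + 1 = 1.5

1.5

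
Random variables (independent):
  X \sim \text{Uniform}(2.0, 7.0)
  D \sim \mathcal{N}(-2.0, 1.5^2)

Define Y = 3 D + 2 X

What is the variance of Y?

For independent RVs: Var(aX + bY) = a²Var(X) + b²Var(Y)
Var(X) = 2.0833333
Var(D) = 2.25
Var(Y) = 2²*2.0833333 + 3²*2.25
= 4*2.0833333 + 9*2.25 = 28.583333

28.583333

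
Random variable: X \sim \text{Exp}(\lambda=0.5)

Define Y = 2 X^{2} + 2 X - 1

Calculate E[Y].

E[Y] = 2*E[X²] + 2*E[X] - 1
E[X] = 2
E[X²] = Var(X) + (E[X])² = 4 + 4 = 8
E[Y] = 2*8 + 2*2 - 1 = 19

19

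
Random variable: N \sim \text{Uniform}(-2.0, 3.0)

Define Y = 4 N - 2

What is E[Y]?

For Y = 4N - 2:
E[Y] = 4 * E[N] - 2
E[N] = (-2 + 3)/2 = 0.5
E[Y] = 4 * 0.5 - 2 = 0

0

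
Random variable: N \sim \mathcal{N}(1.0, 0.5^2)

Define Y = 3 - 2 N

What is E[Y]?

For Y = -2N + 3:
E[Y] = -2 * E[N] + 3
E[N] = 1.0 = 1
E[Y] = -2 * 1 + 3 = 1

1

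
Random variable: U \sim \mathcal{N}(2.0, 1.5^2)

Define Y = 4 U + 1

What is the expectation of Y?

For Y = 4U + 1:
E[Y] = 4 * E[U] + 1
E[U] = 2.0 = 2
E[Y] = 4 * 2 + 1 = 9

9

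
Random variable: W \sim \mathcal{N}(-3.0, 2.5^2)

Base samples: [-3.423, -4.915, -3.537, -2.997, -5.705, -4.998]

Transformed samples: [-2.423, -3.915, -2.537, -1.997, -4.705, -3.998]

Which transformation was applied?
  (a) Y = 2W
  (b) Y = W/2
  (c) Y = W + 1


Checking option (c) Y = W + 1:
  W = -3.423 -> Y = -2.423 ✓
  W = -4.915 -> Y = -3.915 ✓
  W = -3.537 -> Y = -2.537 ✓
All samples match this transformation.

(c) W + 1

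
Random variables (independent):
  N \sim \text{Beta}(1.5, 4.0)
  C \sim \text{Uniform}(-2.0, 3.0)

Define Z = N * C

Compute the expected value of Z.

For independent RVs: E[XY] = E[X]*E[Y]
E[N] = 0.27272727
E[C] = 0.5
E[Z] = 0.27272727 * 0.5 = 0.13636364

0.13636364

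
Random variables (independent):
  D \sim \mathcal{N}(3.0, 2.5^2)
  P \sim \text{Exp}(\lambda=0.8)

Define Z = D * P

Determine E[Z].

For independent RVs: E[XY] = E[X]*E[Y]
E[D] = 3
E[P] = 1.25
E[Z] = 3 * 1.25 = 3.75

3.75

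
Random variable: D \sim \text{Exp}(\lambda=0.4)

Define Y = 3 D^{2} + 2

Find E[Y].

E[Y] = 3*E[D²] + 2
E[D] = 2.5
E[D²] = Var(D) + (E[D])² = 6.25 + 6.25 = 12.5
E[Y] = 3*12.5 + 2 = 39.5

39.5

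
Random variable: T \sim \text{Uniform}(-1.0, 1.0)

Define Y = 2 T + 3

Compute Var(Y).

For Y = aT + b: Var(Y) = a² * Var(T)
Var(T) = (1 + 1)^2/12 = 0.33333333
Var(Y) = 2² * 0.33333333 = 4 * 0.33333333 = 1.3333333

1.3333333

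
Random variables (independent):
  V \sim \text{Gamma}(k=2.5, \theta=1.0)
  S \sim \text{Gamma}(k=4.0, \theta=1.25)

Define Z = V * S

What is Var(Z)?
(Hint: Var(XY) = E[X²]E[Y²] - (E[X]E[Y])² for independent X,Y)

Var(XY) = E[X²]E[Y²] - (E[X]E[Y])²
E[V] = 2.5, Var(V) = 2.5
E[S] = 5, Var(S) = 6.25
E[V²] = 2.5 + 2.5² = 8.75
E[S²] = 6.25 + 5² = 31.25
Var(Z) = 8.75*31.25 - (2.5*5)²
= 273.4375 - 156.25 = 117.1875

117.1875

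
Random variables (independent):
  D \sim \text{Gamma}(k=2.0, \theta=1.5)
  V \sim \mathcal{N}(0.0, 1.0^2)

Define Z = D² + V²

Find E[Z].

E[Z] = E[D²] + E[V²]
E[D²] = Var(D) + E[D]² = 4.5 + 9 = 13.5
E[V²] = Var(V) + E[V]² = 1 + 0 = 1
E[Z] = 13.5 + 1 = 14.5

14.5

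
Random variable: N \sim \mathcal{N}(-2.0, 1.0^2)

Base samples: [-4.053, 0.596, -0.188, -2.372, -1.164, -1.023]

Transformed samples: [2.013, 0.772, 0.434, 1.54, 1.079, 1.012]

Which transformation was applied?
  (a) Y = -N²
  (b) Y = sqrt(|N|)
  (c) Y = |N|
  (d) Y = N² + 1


Checking option (b) Y = sqrt(|N|):
  N = -4.053 -> Y = 2.013 ✓
  N = 0.596 -> Y = 0.772 ✓
  N = -0.188 -> Y = 0.434 ✓
All samples match this transformation.

(b) sqrt(|N|)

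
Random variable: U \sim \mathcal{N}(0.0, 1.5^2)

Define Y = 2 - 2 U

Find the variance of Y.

For Y = aU + b: Var(Y) = a² * Var(U)
Var(U) = 1.5^2 = 2.25
Var(Y) = (-2)² * 2.25 = 4 * 2.25 = 9

9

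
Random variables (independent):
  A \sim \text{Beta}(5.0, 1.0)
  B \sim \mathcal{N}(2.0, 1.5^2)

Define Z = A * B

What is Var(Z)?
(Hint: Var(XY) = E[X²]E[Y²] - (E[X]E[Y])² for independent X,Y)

Var(XY) = E[X²]E[Y²] - (E[X]E[Y])²
E[A] = 0.83333333, Var(A) = 0.01984127
E[B] = 2, Var(B) = 2.25
E[A²] = 0.01984127 + 0.83333333² = 0.71428571
E[B²] = 2.25 + 2² = 6.25
Var(Z) = 0.71428571*6.25 - (0.83333333*2)²
= 4.4642857 - 2.7777778 = 1.6865079

1.6865079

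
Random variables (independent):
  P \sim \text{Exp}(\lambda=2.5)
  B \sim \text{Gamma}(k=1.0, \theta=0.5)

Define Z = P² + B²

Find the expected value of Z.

E[Z] = E[P²] + E[B²]
E[P²] = Var(P) + E[P]² = 0.16 + 0.16 = 0.32
E[B²] = Var(B) + E[B]² = 0.25 + 0.25 = 0.5
E[Z] = 0.32 + 0.5 = 0.82

0.82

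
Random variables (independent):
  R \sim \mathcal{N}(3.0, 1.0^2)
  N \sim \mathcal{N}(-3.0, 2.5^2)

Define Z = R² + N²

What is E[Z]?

E[Z] = E[R²] + E[N²]
E[R²] = Var(R) + E[R]² = 1 + 9 = 10
E[N²] = Var(N) + E[N]² = 6.25 + 9 = 15.25
E[Z] = 10 + 15.25 = 25.25

25.25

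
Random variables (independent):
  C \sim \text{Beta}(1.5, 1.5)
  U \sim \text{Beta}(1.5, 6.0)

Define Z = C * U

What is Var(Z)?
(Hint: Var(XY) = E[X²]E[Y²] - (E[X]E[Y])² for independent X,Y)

Var(XY) = E[X²]E[Y²] - (E[X]E[Y])²
E[C] = 0.5, Var(C) = 0.0625
E[U] = 0.2, Var(U) = 0.018823529
E[C²] = 0.0625 + 0.5² = 0.3125
E[U²] = 0.018823529 + 0.2² = 0.058823529
Var(Z) = 0.3125*0.058823529 - (0.5*0.2)²
= 0.018382353 - 0.01 = 0.0083823529

0.0083823529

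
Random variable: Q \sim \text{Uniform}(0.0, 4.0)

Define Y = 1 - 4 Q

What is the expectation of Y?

For Y = -4Q + 1:
E[Y] = -4 * E[Q] + 1
E[Q] = (0 + 4)/2 = 2
E[Y] = -4 * 2 + 1 = -7

-7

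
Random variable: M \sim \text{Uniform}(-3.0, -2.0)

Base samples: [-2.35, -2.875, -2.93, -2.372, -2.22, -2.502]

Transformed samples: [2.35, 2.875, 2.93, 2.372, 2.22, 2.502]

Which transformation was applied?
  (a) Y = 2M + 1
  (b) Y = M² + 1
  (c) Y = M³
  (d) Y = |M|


Checking option (d) Y = |M|:
  M = -2.35 -> Y = 2.35 ✓
  M = -2.875 -> Y = 2.875 ✓
  M = -2.93 -> Y = 2.93 ✓
All samples match this transformation.

(d) |M|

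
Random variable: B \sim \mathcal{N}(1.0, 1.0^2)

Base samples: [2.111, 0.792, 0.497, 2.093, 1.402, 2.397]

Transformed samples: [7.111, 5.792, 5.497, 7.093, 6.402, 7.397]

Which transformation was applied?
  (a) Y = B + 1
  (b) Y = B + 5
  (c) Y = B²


Checking option (b) Y = B + 5:
  B = 2.111 -> Y = 7.111 ✓
  B = 0.792 -> Y = 5.792 ✓
  B = 0.497 -> Y = 5.497 ✓
All samples match this transformation.

(b) B + 5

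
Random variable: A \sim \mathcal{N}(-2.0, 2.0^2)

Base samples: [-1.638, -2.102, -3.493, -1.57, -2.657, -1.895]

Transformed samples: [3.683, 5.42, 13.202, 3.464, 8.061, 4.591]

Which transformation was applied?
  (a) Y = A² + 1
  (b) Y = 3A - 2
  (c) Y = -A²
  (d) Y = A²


Checking option (a) Y = A² + 1:
  A = -1.638 -> Y = 3.683 ✓
  A = -2.102 -> Y = 5.42 ✓
  A = -3.493 -> Y = 13.202 ✓
All samples match this transformation.

(a) A² + 1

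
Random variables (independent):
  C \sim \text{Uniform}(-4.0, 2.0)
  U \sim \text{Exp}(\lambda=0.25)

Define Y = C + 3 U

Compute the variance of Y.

For independent RVs: Var(aX + bY) = a²Var(X) + b²Var(Y)
Var(C) = 3
Var(U) = 16
Var(Y) = 1²*3 + 3²*16
= 1*3 + 9*16 = 147

147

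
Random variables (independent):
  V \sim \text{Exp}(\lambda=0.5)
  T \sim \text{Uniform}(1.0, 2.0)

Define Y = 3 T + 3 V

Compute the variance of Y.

For independent RVs: Var(aX + bY) = a²Var(X) + b²Var(Y)
Var(V) = 4
Var(T) = 0.083333333
Var(Y) = 3²*4 + 3²*0.083333333
= 9*4 + 9*0.083333333 = 36.75

36.75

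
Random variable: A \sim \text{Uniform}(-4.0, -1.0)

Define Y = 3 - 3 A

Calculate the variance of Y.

For Y = aA + b: Var(Y) = a² * Var(A)
Var(A) = (-1 + 4)^2/12 = 0.75
Var(Y) = (-3)² * 0.75 = 9 * 0.75 = 6.75

6.75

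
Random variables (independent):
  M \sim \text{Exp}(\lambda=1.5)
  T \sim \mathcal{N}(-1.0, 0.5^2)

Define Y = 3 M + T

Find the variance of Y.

For independent RVs: Var(aX + bY) = a²Var(X) + b²Var(Y)
Var(M) = 0.44444444
Var(T) = 0.25
Var(Y) = 3²*0.44444444 + 1²*0.25
= 9*0.44444444 + 1*0.25 = 4.25

4.25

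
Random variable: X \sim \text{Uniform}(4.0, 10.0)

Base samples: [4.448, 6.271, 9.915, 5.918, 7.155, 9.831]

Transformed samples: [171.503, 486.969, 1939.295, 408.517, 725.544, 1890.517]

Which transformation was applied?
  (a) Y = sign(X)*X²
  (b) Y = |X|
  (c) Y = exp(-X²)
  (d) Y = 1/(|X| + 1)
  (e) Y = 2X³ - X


Checking option (e) Y = 2X³ - X:
  X = 4.448 -> Y = 171.503 ✓
  X = 6.271 -> Y = 486.969 ✓
  X = 9.915 -> Y = 1939.295 ✓
All samples match this transformation.

(e) 2X³ - X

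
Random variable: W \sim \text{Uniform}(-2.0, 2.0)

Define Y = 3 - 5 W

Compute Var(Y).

For Y = aW + b: Var(Y) = a² * Var(W)
Var(W) = (2 + 2)^2/12 = 1.3333333
Var(Y) = (-5)² * 1.3333333 = 25 * 1.3333333 = 33.333333

33.333333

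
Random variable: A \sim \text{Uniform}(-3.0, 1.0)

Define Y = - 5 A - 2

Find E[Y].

For Y = -5A - 2:
E[Y] = -5 * E[A] - 2
E[A] = (-3 + 1)/2 = -1
E[Y] = -5 * (-1) - 2 = 3

3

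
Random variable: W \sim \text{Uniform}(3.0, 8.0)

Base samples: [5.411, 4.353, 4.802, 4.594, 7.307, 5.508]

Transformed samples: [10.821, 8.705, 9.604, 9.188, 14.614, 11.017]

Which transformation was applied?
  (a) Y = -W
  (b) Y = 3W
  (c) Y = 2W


Checking option (c) Y = 2W:
  W = 5.411 -> Y = 10.821 ✓
  W = 4.353 -> Y = 8.705 ✓
  W = 4.802 -> Y = 9.604 ✓
All samples match this transformation.

(c) 2W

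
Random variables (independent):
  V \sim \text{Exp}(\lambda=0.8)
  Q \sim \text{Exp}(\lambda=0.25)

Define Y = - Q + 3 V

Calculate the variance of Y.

For independent RVs: Var(aX + bY) = a²Var(X) + b²Var(Y)
Var(V) = 1.5625
Var(Q) = 16
Var(Y) = 3²*1.5625 + (-1)²*16
= 9*1.5625 + 1*16 = 30.0625

30.0625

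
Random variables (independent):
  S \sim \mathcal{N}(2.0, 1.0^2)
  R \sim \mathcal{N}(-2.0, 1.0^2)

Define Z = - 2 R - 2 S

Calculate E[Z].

E[Z] = -2*E[S] - 2*E[R]
E[S] = 2
E[R] = -2
E[Z] = -2*2 - 2*(-2) = 0

0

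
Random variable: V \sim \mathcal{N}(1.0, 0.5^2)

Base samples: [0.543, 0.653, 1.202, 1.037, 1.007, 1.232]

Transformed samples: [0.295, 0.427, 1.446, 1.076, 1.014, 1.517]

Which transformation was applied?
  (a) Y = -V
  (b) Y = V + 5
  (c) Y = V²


Checking option (c) Y = V²:
  V = 0.543 -> Y = 0.295 ✓
  V = 0.653 -> Y = 0.427 ✓
  V = 1.202 -> Y = 1.446 ✓
All samples match this transformation.

(c) V²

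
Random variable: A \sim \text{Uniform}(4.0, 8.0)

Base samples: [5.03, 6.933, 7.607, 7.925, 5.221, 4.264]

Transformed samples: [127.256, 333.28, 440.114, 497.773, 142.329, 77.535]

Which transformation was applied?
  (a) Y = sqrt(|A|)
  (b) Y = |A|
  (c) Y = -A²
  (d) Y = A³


Checking option (d) Y = A³:
  A = 5.03 -> Y = 127.256 ✓
  A = 6.933 -> Y = 333.28 ✓
  A = 7.607 -> Y = 440.114 ✓
All samples match this transformation.

(d) A³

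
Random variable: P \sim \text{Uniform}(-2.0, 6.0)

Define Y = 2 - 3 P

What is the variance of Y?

For Y = aP + b: Var(Y) = a² * Var(P)
Var(P) = (6 + 2)^2/12 = 5.3333333
Var(Y) = (-3)² * 5.3333333 = 9 * 5.3333333 = 48

48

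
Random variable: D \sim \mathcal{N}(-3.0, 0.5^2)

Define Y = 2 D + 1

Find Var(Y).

For Y = aD + b: Var(Y) = a² * Var(D)
Var(D) = 0.5^2 = 0.25
Var(Y) = 2² * 0.25 = 4 * 0.25 = 1

1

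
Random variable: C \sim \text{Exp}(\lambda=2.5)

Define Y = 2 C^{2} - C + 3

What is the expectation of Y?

E[Y] = 2*E[C²] - 1*E[C] + 3
E[C] = 0.4
E[C²] = Var(C) + (E[C])² = 0.16 + 0.16 = 0.32
E[Y] = 2*0.32 - 1*0.4 + 3 = 3.24

3.24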